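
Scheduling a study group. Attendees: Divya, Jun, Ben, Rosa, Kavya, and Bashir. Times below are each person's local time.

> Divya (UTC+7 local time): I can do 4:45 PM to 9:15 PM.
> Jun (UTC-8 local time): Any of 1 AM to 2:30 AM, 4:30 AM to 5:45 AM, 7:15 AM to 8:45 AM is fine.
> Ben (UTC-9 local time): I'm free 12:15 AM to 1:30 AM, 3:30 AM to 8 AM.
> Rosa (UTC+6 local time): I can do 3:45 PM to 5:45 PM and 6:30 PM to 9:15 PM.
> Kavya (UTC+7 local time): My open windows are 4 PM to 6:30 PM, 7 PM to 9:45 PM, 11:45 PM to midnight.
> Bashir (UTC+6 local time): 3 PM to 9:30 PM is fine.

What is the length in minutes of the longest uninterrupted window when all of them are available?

75

Divya in UTC: 09:45-14:15 (subtract 7h to convert from UTC+7).
Jun in UTC: 09:00-10:30, 12:30-13:45, 15:15-16:45 (add 8h to convert from UTC-8).
Ben in UTC: 09:15-10:30, 12:30-17:00 (add 9h to convert from UTC-9).
Rosa in UTC: 09:45-11:45, 12:30-15:15 (subtract 6h to convert from UTC+6).
Kavya in UTC: 09:00-11:30, 12:00-14:45, 16:45-17:00 (subtract 7h to convert from UTC+7).
Bashir in UTC: 09:00-15:30 (subtract 6h to convert from UTC+6).
Divya ∩ Jun: 09:45-10:30, 12:30-13:45.
Divya ∩ Jun ∩ Ben: 09:45-10:30, 12:30-13:45.
Divya ∩ Jun ∩ Ben ∩ Rosa: 09:45-10:30, 12:30-13:45.
Divya ∩ Jun ∩ Ben ∩ Rosa ∩ Kavya: 09:45-10:30, 12:30-13:45.
Divya ∩ Jun ∩ Ben ∩ Rosa ∩ Kavya ∩ Bashir: 09:45-10:30, 12:30-13:45.
Those are the intersection windows.
The longest is 12:30-13:45 at 75 minutes.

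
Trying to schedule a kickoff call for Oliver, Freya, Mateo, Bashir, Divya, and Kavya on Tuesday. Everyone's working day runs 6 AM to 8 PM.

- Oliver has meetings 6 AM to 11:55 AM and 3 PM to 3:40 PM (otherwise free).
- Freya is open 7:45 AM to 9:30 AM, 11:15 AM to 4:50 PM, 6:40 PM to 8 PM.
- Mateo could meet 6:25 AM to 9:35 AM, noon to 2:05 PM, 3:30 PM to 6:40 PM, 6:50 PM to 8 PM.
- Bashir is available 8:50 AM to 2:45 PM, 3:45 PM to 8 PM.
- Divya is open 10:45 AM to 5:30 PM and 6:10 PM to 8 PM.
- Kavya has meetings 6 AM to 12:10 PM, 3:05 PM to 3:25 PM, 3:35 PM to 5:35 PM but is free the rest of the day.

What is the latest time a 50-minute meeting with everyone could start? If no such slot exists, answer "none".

19:10

Oliver free: 11:55-15:00, 15:40-20:00 (invert busy blocks within the working day).
Freya free: 07:45-09:30, 11:15-16:50, 18:40-20:00.
Mateo free: 06:25-09:35, 12:00-14:05, 15:30-18:40, 18:50-20:00.
Bashir free: 08:50-14:45, 15:45-20:00.
Divya free: 10:45-17:30, 18:10-20:00.
Kavya free: 12:10-15:05, 15:25-15:35, 17:35-20:00 (invert busy blocks within the working day).
Oliver ∩ Freya: 11:55-15:00, 15:40-16:50, 18:40-20:00.
Oliver ∩ Freya ∩ Mateo: 12:00-14:05, 15:40-16:50, 18:50-20:00.
Oliver ∩ Freya ∩ Mateo ∩ Bashir: 12:00-14:05, 15:45-16:50, 18:50-20:00.
Oliver ∩ Freya ∩ Mateo ∩ Bashir ∩ Divya: 12:00-14:05, 15:45-16:50, 18:50-20:00.
Oliver ∩ Freya ∩ Mateo ∩ Bashir ∩ Divya ∩ Kavya: 12:10-14:05, 18:50-20:00.
The last common window of at least 50 minutes is 18:50-20:00; a 50-minute meeting can start as late as 19:10 and still end by 20:00.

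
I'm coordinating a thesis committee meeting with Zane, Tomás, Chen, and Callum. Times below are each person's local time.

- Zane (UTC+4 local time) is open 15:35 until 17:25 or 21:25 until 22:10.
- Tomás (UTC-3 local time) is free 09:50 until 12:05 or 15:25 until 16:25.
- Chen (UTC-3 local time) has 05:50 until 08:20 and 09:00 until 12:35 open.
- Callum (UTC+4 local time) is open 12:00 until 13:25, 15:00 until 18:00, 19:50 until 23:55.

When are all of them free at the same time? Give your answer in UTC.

Zane in UTC: 11:35-13:25, 17:25-18:10 (subtract 4h to convert from UTC+4).
Tomás in UTC: 12:50-15:05, 18:25-19:25 (add 3h to convert from UTC-3).
Chen in UTC: 08:50-11:20, 12:00-15:35 (add 3h to convert from UTC-3).
Callum in UTC: 08:00-09:25, 11:00-14:00, 15:50-19:55 (subtract 4h to convert from UTC+4).
Zane ∩ Tomás: 12:50-13:25.
Zane ∩ Tomás ∩ Chen: 12:50-13:25.
Zane ∩ Tomás ∩ Chen ∩ Callum: 12:50-13:25.

12:50-13:25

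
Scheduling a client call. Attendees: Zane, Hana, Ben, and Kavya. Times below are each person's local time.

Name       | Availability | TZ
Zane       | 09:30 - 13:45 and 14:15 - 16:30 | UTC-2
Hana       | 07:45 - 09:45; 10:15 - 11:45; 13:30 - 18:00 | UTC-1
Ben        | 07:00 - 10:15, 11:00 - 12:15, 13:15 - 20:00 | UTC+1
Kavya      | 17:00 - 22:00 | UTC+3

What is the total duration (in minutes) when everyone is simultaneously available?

Zane in UTC: 11:30-15:45, 16:15-18:30 (add 2h to convert from UTC-2).
Hana in UTC: 08:45-10:45, 11:15-12:45, 14:30-19:00 (add 1h to convert from UTC-1).
Ben in UTC: 06:00-09:15, 10:00-11:15, 12:15-19:00 (subtract 1h to convert from UTC+1).
Kavya in UTC: 14:00-19:00 (subtract 3h to convert from UTC+3).
Zane ∩ Hana: 11:30-12:45, 14:30-15:45, 16:15-18:30.
Zane ∩ Hana ∩ Ben: 12:15-12:45, 14:30-15:45, 16:15-18:30.
Zane ∩ Hana ∩ Ben ∩ Kavya: 14:30-15:45, 16:15-18:30.
So the common availability across everyone is 14:30-15:45, 16:15-18:30.
Summing the common windows: 75 + 135 = 210 minutes.

210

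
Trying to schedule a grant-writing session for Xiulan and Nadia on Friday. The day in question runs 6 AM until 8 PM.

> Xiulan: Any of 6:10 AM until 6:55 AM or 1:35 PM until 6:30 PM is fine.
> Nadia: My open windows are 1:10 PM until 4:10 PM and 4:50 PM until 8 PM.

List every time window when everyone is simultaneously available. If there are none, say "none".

13:35-16:10, 16:50-18:30

Xiulan ∩ Nadia: 13:35-16:10, 16:50-18:30.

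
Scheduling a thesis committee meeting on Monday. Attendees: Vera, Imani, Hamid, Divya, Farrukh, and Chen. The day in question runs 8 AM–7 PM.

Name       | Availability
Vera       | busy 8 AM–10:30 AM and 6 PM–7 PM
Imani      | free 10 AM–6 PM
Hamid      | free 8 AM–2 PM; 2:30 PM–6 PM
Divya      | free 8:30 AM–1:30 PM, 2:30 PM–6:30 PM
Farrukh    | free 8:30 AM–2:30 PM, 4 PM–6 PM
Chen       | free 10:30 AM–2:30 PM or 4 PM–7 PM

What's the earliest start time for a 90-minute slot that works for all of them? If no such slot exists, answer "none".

10:30

Vera free: 10:30-18:00 (invert busy blocks within the working day).
Imani free: 10:00-18:00.
Hamid free: 08:00-14:00, 14:30-18:00.
Divya free: 08:30-13:30, 14:30-18:30.
Farrukh free: 08:30-14:30, 16:00-18:00.
Chen free: 10:30-14:30, 16:00-19:00.
Vera ∩ Imani: 10:30-18:00.
Vera ∩ Imani ∩ Hamid: 10:30-14:00, 14:30-18:00.
Vera ∩ Imani ∩ Hamid ∩ Divya: 10:30-13:30, 14:30-18:00.
Vera ∩ Imani ∩ Hamid ∩ Divya ∩ Farrukh: 10:30-13:30, 16:00-18:00.
Vera ∩ Imani ∩ Hamid ∩ Divya ∩ Farrukh ∩ Chen: 10:30-13:30, 16:00-18:00.
The first common window of at least 90 minutes is 10:30-13:30, so the earliest start is 10:30.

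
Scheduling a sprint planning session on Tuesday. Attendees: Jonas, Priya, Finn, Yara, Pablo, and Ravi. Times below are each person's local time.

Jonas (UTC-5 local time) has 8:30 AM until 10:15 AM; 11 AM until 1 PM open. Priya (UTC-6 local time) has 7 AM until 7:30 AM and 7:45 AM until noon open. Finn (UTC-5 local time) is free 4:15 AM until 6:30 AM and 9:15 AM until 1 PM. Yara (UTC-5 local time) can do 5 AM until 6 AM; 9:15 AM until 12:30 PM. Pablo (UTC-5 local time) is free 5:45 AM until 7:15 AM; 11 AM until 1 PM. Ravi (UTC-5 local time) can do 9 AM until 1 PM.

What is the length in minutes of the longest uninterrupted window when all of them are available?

Jonas in UTC: 13:30-15:15, 16:00-18:00 (add 5h to convert from UTC-5).
Priya in UTC: 13:00-13:30, 13:45-18:00 (add 6h to convert from UTC-6).
Finn in UTC: 09:15-11:30, 14:15-18:00 (add 5h to convert from UTC-5).
Yara in UTC: 10:00-11:00, 14:15-17:30 (add 5h to convert from UTC-5).
Pablo in UTC: 10:45-12:15, 16:00-18:00 (add 5h to convert from UTC-5).
Ravi in UTC: 14:00-18:00 (add 5h to convert from UTC-5).
Jonas ∩ Priya: 13:45-15:15, 16:00-18:00.
Jonas ∩ Priya ∩ Finn: 14:15-15:15, 16:00-18:00.
Jonas ∩ Priya ∩ Finn ∩ Yara: 14:15-15:15, 16:00-17:30.
Jonas ∩ Priya ∩ Finn ∩ Yara ∩ Pablo: 16:00-17:30.
Jonas ∩ Priya ∩ Finn ∩ Yara ∩ Pablo ∩ Ravi: 16:00-17:30.
Those are the intersection windows.
The longest is 16:00-17:30 at 90 minutes.

90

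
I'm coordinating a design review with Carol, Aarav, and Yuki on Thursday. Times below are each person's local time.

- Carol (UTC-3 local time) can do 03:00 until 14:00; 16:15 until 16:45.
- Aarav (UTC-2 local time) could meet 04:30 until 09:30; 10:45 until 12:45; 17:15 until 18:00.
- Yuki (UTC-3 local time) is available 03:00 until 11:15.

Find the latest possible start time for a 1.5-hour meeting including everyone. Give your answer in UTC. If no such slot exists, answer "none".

Carol in UTC: 06:00-17:00, 19:15-19:45 (add 3h to convert from UTC-3).
Aarav in UTC: 06:30-11:30, 12:45-14:45, 19:15-20:00 (add 2h to convert from UTC-2).
Yuki in UTC: 06:00-14:15 (add 3h to convert from UTC-3).
Carol ∩ Aarav: 06:30-11:30, 12:45-14:45, 19:15-19:45.
Carol ∩ Aarav ∩ Yuki: 06:30-11:30, 12:45-14:15.
So the common availability across everyone is 06:30-11:30, 12:45-14:15.
The last common window of at least 90 minutes is 12:45-14:15; a 90-minute meeting can start as late as 12:45 and still end by 14:15.

12:45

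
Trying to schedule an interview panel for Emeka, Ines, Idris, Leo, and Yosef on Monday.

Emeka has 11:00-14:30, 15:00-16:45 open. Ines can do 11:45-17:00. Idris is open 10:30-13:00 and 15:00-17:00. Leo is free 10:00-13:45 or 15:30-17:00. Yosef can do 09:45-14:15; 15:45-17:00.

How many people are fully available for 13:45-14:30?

2

Emeka and Ines can make the full 13:45-14:30 slot — that's 2.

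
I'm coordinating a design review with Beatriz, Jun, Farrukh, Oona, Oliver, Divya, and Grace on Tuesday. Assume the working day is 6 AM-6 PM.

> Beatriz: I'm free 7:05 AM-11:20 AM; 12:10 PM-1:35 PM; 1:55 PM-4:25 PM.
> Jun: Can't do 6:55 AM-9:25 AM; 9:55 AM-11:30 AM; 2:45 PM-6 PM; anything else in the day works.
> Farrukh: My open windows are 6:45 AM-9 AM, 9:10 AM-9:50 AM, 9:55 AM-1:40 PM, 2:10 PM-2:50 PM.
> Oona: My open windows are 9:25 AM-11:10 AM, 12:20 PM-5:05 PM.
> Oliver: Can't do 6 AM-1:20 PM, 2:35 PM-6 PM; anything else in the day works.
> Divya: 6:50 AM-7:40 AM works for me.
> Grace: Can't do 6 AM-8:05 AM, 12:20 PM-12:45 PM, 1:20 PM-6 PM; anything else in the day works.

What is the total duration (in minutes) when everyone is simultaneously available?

Beatriz free: 07:05-11:20, 12:10-13:35, 13:55-16:25.
Jun free: 06:00-06:55, 09:25-09:55, 11:30-14:45 (invert busy blocks within the working day).
Farrukh free: 06:45-09:00, 09:10-09:50, 09:55-13:40, 14:10-14:50.
Oona free: 09:25-11:10, 12:20-17:05.
Oliver free: 13:20-14:35 (invert busy blocks within the working day).
Divya free: 06:50-07:40.
Grace free: 08:05-12:20, 12:45-13:20 (invert busy blocks within the working day).
Beatriz ∩ Jun: 09:25-09:55, 12:10-13:35, 13:55-14:45.
Beatriz ∩ Jun ∩ Farrukh: 09:25-09:50, 12:10-13:35, 14:10-14:45.
Beatriz ∩ Jun ∩ Farrukh ∩ Oona: 09:25-09:50, 12:20-13:35, 14:10-14:45.
Beatriz ∩ Jun ∩ Farrukh ∩ Oona ∩ Oliver: 13:20-13:35, 14:10-14:35.
Beatriz ∩ Jun ∩ Farrukh ∩ Oona ∩ Oliver ∩ Divya: ∅.
Beatriz ∩ Jun ∩ Farrukh ∩ Oona ∩ Oliver ∩ Divya ∩ Grace: ∅.
There is no time when everyone is free.
There is no common window, so the total is 0 minutes.

0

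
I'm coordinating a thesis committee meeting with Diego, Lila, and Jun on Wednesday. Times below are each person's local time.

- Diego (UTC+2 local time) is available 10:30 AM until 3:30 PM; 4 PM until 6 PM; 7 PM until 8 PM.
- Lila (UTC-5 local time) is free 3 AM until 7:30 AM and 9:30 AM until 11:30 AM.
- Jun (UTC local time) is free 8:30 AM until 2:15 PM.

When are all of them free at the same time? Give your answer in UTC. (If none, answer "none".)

08:30-12:30

Diego in UTC: 08:30-13:30, 14:00-16:00, 17:00-18:00 (subtract 2h to convert from UTC+2).
Lila in UTC: 08:00-12:30, 14:30-16:30 (add 5h to convert from UTC-5).
Jun in UTC: 08:30-14:15.
Diego ∩ Lila: 08:30-12:30, 14:30-16:00.
Diego ∩ Lila ∩ Jun: 08:30-12:30.
So the common availability across everyone is 08:30-12:30.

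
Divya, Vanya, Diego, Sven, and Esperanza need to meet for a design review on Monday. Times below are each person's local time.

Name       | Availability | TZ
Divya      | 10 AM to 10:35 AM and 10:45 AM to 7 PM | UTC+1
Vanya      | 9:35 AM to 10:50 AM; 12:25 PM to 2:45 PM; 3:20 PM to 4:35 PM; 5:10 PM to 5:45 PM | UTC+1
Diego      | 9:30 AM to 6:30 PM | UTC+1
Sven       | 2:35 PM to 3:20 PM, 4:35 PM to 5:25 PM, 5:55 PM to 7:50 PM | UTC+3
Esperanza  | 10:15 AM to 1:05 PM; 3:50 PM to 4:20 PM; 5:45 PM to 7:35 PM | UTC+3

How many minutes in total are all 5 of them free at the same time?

Divya in UTC: 09:00-09:35, 09:45-18:00 (subtract 1h to convert from UTC+1).
Vanya in UTC: 08:35-09:50, 11:25-13:45, 14:20-15:35, 16:10-16:45 (subtract 1h to convert from UTC+1).
Diego in UTC: 08:30-17:30 (subtract 1h to convert from UTC+1).
Sven in UTC: 11:35-12:20, 13:35-14:25, 14:55-16:50 (subtract 3h to convert from UTC+3).
Esperanza in UTC: 07:15-10:05, 12:50-13:20, 14:45-16:35 (subtract 3h to convert from UTC+3).
Divya ∩ Vanya: 09:00-09:35, 09:45-09:50, 11:25-13:45, 14:20-15:35, 16:10-16:45.
Divya ∩ Vanya ∩ Diego: 09:00-09:35, 09:45-09:50, 11:25-13:45, 14:20-15:35, 16:10-16:45.
Divya ∩ Vanya ∩ Diego ∩ Sven: 11:35-12:20, 13:35-13:45, 14:20-14:25, 14:55-15:35, 16:10-16:45.
Divya ∩ Vanya ∩ Diego ∩ Sven ∩ Esperanza: 14:55-15:35, 16:10-16:35.
Summing the common windows: 40 + 25 = 65 minutes.

65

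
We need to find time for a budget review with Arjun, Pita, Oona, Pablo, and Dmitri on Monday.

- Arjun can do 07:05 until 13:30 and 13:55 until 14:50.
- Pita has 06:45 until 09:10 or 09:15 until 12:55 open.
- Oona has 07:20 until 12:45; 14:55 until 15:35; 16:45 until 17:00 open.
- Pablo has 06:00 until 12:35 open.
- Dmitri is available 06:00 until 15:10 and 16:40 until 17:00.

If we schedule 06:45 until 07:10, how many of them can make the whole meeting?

3

Pita, Pablo, and Dmitri can make the full 06:45-07:10 slot — that's 3.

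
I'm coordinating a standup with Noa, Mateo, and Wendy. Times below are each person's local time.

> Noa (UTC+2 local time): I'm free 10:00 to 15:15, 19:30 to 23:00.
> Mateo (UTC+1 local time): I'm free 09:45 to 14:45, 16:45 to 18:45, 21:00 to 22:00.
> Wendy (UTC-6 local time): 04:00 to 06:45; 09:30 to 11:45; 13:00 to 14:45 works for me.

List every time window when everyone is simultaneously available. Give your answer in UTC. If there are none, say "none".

Noa in UTC: 08:00-13:15, 17:30-21:00 (subtract 2h to convert from UTC+2).
Mateo in UTC: 08:45-13:45, 15:45-17:45, 20:00-21:00 (subtract 1h to convert from UTC+1).
Wendy in UTC: 10:00-12:45, 15:30-17:45, 19:00-20:45 (add 6h to convert from UTC-6).
Noa ∩ Mateo: 08:45-13:15, 17:30-17:45, 20:00-21:00.
Noa ∩ Mateo ∩ Wendy: 10:00-12:45, 17:30-17:45, 20:00-20:45.

10:00-12:45, 17:30-17:45, 20:00-20:45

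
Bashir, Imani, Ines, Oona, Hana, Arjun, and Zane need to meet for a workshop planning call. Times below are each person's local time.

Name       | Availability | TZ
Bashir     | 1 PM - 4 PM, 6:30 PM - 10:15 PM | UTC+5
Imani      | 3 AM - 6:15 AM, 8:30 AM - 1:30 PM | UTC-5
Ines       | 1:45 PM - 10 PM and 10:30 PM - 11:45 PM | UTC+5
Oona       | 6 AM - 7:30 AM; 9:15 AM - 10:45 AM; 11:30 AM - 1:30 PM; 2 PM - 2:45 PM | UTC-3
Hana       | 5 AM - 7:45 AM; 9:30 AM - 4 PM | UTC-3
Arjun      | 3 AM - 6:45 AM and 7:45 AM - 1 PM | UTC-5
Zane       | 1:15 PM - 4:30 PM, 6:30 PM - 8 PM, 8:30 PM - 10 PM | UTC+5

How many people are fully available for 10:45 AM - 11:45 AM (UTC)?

2

Bashir in UTC: 08:00-11:00, 13:30-17:15 (subtract 5h to convert from UTC+5).
Imani in UTC: 08:00-11:15, 13:30-18:30 (add 5h to convert from UTC-5).
Ines in UTC: 08:45-17:00, 17:30-18:45 (subtract 5h to convert from UTC+5).
Oona in UTC: 09:00-10:30, 12:15-13:45, 14:30-16:30, 17:00-17:45 (add 3h to convert from UTC-3).
Hana in UTC: 08:00-10:45, 12:30-19:00 (add 3h to convert from UTC-3).
Arjun in UTC: 08:00-11:45, 12:45-18:00 (add 5h to convert from UTC-5).
Zane in UTC: 08:15-11:30, 13:30-15:00, 15:30-17:00 (subtract 5h to convert from UTC+5).
Ines and Arjun can make the full 10:45-11:45 slot — that's 2.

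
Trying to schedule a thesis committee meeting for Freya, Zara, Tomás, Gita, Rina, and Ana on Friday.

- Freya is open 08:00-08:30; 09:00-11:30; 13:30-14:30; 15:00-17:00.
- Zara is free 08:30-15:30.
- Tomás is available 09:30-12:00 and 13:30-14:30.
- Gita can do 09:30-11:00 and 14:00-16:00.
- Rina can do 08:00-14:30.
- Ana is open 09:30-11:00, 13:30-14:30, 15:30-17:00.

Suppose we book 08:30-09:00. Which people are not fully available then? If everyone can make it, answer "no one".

Freya: not fully free for 08:30-09:00. Zara: free for 08:30-09:00. Tomás: not fully free for 08:30-09:00. Gita: not fully free for 08:30-09:00. Rina: free for 08:30-09:00. Ana: not fully free for 08:30-09:00.

Ana, Freya, Gita, Tomás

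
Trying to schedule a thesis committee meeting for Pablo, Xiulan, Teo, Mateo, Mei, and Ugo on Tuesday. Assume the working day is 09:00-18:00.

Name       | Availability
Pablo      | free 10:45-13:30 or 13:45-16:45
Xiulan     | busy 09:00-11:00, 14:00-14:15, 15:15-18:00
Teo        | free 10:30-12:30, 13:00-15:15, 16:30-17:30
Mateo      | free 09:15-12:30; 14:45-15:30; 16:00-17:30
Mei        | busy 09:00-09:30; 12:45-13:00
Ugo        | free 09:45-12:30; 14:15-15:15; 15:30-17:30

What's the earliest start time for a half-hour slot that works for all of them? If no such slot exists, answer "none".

Pablo free: 10:45-13:30, 13:45-16:45.
Xiulan free: 11:00-14:00, 14:15-15:15 (invert busy blocks within the working day).
Teo free: 10:30-12:30, 13:00-15:15, 16:30-17:30.
Mateo free: 09:15-12:30, 14:45-15:30, 16:00-17:30.
Mei free: 09:30-12:45, 13:00-18:00 (invert busy blocks within the working day).
Ugo free: 09:45-12:30, 14:15-15:15, 15:30-17:30.
Pablo ∩ Xiulan: 11:00-13:30, 13:45-14:00, 14:15-15:15.
Pablo ∩ Xiulan ∩ Teo: 11:00-12:30, 13:00-13:30, 13:45-14:00, 14:15-15:15.
Pablo ∩ Xiulan ∩ Teo ∩ Mateo: 11:00-12:30, 14:45-15:15.
Pablo ∩ Xiulan ∩ Teo ∩ Mateo ∩ Mei: 11:00-12:30, 14:45-15:15.
Pablo ∩ Xiulan ∩ Teo ∩ Mateo ∩ Mei ∩ Ugo: 11:00-12:30, 14:45-15:15.
The first common window of at least 30 minutes is 11:00-12:30, so the earliest start is 11:00.

11:00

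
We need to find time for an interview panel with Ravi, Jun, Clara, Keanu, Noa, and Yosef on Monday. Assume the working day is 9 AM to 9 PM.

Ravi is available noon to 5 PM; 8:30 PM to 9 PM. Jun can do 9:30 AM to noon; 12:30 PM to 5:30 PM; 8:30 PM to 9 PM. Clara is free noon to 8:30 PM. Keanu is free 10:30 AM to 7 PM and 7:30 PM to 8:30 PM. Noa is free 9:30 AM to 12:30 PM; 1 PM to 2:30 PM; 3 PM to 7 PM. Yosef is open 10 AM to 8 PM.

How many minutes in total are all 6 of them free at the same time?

Ravi ∩ Jun: 12:30-17:00, 20:30-21:00.
Ravi ∩ Jun ∩ Clara: 12:30-17:00.
Ravi ∩ Jun ∩ Clara ∩ Keanu: 12:30-17:00.
Ravi ∩ Jun ∩ Clara ∩ Keanu ∩ Noa: 13:00-14:30, 15:00-17:00.
Ravi ∩ Jun ∩ Clara ∩ Keanu ∩ Noa ∩ Yosef: 13:00-14:30, 15:00-17:00.
So the common availability across everyone is 13:00-14:30, 15:00-17:00.
Summing the common windows: 90 + 120 = 210 minutes.

210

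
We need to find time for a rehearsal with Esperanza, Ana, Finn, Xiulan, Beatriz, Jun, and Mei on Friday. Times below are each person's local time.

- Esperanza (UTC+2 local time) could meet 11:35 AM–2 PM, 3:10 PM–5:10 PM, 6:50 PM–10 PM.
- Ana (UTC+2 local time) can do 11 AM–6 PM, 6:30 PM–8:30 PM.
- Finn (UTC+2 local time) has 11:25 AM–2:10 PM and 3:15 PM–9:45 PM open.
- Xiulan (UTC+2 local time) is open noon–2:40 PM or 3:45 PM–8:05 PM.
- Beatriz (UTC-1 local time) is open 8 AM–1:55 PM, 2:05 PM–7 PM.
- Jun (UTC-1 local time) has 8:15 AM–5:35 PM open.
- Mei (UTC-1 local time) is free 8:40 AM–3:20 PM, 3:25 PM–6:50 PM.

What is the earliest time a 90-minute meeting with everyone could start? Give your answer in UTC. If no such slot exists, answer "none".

Esperanza in UTC: 09:35-12:00, 13:10-15:10, 16:50-20:00 (subtract 2h to convert from UTC+2).
Ana in UTC: 09:00-16:00, 16:30-18:30 (subtract 2h to convert from UTC+2).
Finn in UTC: 09:25-12:10, 13:15-19:45 (subtract 2h to convert from UTC+2).
Xiulan in UTC: 10:00-12:40, 13:45-18:05 (subtract 2h to convert from UTC+2).
Beatriz in UTC: 09:00-14:55, 15:05-20:00 (add 1h to convert from UTC-1).
Jun in UTC: 09:15-18:35 (add 1h to convert from UTC-1).
Mei in UTC: 09:40-16:20, 16:25-19:50 (add 1h to convert from UTC-1).
Esperanza ∩ Ana: 09:35-12:00, 13:10-15:10, 16:50-18:30.
Esperanza ∩ Ana ∩ Finn: 09:35-12:00, 13:15-15:10, 16:50-18:30.
Esperanza ∩ Ana ∩ Finn ∩ Xiulan: 10:00-12:00, 13:45-15:10, 16:50-18:05.
Esperanza ∩ Ana ∩ Finn ∩ Xiulan ∩ Beatriz: 10:00-12:00, 13:45-14:55, 15:05-15:10, 16:50-18:05.
Esperanza ∩ Ana ∩ Finn ∩ Xiulan ∩ Beatriz ∩ Jun: 10:00-12:00, 13:45-14:55, 15:05-15:10, 16:50-18:05.
Esperanza ∩ Ana ∩ Finn ∩ Xiulan ∩ Beatriz ∩ Jun ∩ Mei: 10:00-12:00, 13:45-14:55, 15:05-15:10, 16:50-18:05.
The first common window of at least 90 minutes is 10:00-12:00, so the earliest start is 10:00.

10:00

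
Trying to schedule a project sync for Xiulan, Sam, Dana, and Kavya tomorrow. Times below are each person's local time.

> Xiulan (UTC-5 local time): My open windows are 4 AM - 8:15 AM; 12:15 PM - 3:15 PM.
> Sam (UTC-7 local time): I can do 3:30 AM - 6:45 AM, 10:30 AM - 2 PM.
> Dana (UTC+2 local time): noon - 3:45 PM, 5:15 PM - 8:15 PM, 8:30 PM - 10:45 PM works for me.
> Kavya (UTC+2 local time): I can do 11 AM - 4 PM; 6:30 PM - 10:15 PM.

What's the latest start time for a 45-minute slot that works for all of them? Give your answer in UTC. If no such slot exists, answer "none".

19:30

Xiulan in UTC: 09:00-13:15, 17:15-20:15 (add 5h to convert from UTC-5).
Sam in UTC: 10:30-13:45, 17:30-21:00 (add 7h to convert from UTC-7).
Dana in UTC: 10:00-13:45, 15:15-18:15, 18:30-20:45 (subtract 2h to convert from UTC+2).
Kavya in UTC: 09:00-14:00, 16:30-20:15 (subtract 2h to convert from UTC+2).
Xiulan ∩ Sam: 10:30-13:15, 17:30-20:15.
Xiulan ∩ Sam ∩ Dana: 10:30-13:15, 17:30-18:15, 18:30-20:15.
Xiulan ∩ Sam ∩ Dana ∩ Kavya: 10:30-13:15, 17:30-18:15, 18:30-20:15.
Those are the intersection windows.
The last common window of at least 45 minutes is 18:30-20:15; a 45-minute meeting can start as late as 19:30 and still end by 20:15.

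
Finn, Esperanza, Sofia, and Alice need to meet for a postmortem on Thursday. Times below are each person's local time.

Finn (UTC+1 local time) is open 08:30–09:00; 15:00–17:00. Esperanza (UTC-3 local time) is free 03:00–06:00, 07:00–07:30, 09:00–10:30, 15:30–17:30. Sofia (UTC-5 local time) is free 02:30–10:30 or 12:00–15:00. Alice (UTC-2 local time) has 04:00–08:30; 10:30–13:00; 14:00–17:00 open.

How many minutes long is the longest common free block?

30

Finn in UTC: 07:30-08:00, 14:00-16:00 (subtract 1h to convert from UTC+1).
Esperanza in UTC: 06:00-09:00, 10:00-10:30, 12:00-13:30, 18:30-20:30 (add 3h to convert from UTC-3).
Sofia in UTC: 07:30-15:30, 17:00-20:00 (add 5h to convert from UTC-5).
Alice in UTC: 06:00-10:30, 12:30-15:00, 16:00-19:00 (add 2h to convert from UTC-2).
Finn ∩ Esperanza: 07:30-08:00.
Finn ∩ Esperanza ∩ Sofia: 07:30-08:00.
Finn ∩ Esperanza ∩ Sofia ∩ Alice: 07:30-08:00.
The longest is 07:30-08:00 at 30 minutes.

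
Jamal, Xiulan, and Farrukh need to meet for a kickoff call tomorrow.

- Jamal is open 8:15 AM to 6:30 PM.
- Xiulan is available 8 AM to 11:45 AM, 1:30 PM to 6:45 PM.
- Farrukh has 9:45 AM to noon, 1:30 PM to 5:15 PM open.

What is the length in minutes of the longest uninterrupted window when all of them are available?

Jamal ∩ Xiulan: 08:15-11:45, 13:30-18:30.
Jamal ∩ Xiulan ∩ Farrukh: 09:45-11:45, 13:30-17:15.
So the common availability across everyone is 09:45-11:45, 13:30-17:15.
The longest is 13:30-17:15 at 225 minutes.

225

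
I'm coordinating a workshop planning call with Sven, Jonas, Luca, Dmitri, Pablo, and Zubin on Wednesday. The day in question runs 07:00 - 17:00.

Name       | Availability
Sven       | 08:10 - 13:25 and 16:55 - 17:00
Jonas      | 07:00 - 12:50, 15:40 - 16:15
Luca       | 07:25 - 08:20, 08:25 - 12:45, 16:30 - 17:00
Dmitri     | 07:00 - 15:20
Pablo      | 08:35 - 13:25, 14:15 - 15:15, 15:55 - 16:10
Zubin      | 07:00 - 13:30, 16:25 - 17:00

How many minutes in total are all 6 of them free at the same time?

Sven ∩ Jonas: 08:10-12:50.
Sven ∩ Jonas ∩ Luca: 08:10-08:20, 08:25-12:45.
Sven ∩ Jonas ∩ Luca ∩ Dmitri: 08:10-08:20, 08:25-12:45.
Sven ∩ Jonas ∩ Luca ∩ Dmitri ∩ Pablo: 08:35-12:45.
Sven ∩ Jonas ∩ Luca ∩ Dmitri ∩ Pablo ∩ Zubin: 08:35-12:45.
That's a single block of 250 minutes.

250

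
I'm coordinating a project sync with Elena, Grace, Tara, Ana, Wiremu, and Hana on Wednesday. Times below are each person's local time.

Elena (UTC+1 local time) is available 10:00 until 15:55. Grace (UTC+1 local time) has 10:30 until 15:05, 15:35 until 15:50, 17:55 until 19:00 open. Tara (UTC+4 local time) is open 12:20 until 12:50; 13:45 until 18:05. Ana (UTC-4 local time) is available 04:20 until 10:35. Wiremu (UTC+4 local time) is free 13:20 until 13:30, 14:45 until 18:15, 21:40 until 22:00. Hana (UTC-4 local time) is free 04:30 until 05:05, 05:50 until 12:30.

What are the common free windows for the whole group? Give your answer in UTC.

Elena in UTC: 09:00-14:55 (subtract 1h to convert from UTC+1).
Grace in UTC: 09:30-14:05, 14:35-14:50, 16:55-18:00 (subtract 1h to convert from UTC+1).
Tara in UTC: 08:20-08:50, 09:45-14:05 (subtract 4h to convert from UTC+4).
Ana in UTC: 08:20-14:35 (add 4h to convert from UTC-4).
Wiremu in UTC: 09:20-09:30, 10:45-14:15, 17:40-18:00 (subtract 4h to convert from UTC+4).
Hana in UTC: 08:30-09:05, 09:50-16:30 (add 4h to convert from UTC-4).
Elena ∩ Grace: 09:30-14:05, 14:35-14:50.
Elena ∩ Grace ∩ Tara: 09:45-14:05.
Elena ∩ Grace ∩ Tara ∩ Ana: 09:45-14:05.
Elena ∩ Grace ∩ Tara ∩ Ana ∩ Wiremu: 10:45-14:05.
Elena ∩ Grace ∩ Tara ∩ Ana ∩ Wiremu ∩ Hana: 10:45-14:05.

10:45-14:05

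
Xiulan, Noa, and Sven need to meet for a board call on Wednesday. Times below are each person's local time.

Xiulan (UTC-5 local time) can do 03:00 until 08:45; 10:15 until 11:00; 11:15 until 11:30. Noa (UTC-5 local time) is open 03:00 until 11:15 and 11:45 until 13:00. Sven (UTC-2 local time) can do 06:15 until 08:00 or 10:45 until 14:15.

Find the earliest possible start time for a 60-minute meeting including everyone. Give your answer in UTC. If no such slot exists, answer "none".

Xiulan in UTC: 08:00-13:45, 15:15-16:00, 16:15-16:30 (add 5h to convert from UTC-5).
Noa in UTC: 08:00-16:15, 16:45-18:00 (add 5h to convert from UTC-5).
Sven in UTC: 08:15-10:00, 12:45-16:15 (add 2h to convert from UTC-2).
Xiulan ∩ Noa: 08:00-13:45, 15:15-16:00.
Xiulan ∩ Noa ∩ Sven: 08:15-10:00, 12:45-13:45, 15:15-16:00.
Those are the intersection windows.
The first common window of at least 60 minutes is 08:15-10:00, so the earliest start is 08:15.

08:15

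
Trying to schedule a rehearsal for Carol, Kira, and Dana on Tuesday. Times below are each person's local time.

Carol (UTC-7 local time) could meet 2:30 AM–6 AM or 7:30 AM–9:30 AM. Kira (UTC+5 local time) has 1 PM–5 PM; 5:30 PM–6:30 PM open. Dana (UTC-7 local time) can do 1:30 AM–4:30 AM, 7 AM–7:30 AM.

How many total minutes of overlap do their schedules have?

120

Carol in UTC: 09:30-13:00, 14:30-16:30 (add 7h to convert from UTC-7).
Kira in UTC: 08:00-12:00, 12:30-13:30 (subtract 5h to convert from UTC+5).
Dana in UTC: 08:30-11:30, 14:00-14:30 (add 7h to convert from UTC-7).
Carol ∩ Kira: 09:30-12:00, 12:30-13:00.
Carol ∩ Kira ∩ Dana: 09:30-11:30.
Those are the intersection windows.
That's a single block of 120 minutes.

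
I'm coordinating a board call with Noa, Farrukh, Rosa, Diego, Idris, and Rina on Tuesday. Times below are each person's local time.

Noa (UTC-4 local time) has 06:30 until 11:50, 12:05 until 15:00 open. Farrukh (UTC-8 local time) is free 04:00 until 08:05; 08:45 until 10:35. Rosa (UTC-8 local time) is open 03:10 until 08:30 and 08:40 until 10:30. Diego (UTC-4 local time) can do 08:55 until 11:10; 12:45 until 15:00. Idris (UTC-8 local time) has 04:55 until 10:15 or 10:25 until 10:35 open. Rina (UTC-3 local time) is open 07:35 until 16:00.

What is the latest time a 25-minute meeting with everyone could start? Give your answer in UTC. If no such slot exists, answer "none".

17:50

Noa in UTC: 10:30-15:50, 16:05-19:00 (add 4h to convert from UTC-4).
Farrukh in UTC: 12:00-16:05, 16:45-18:35 (add 8h to convert from UTC-8).
Rosa in UTC: 11:10-16:30, 16:40-18:30 (add 8h to convert from UTC-8).
Diego in UTC: 12:55-15:10, 16:45-19:00 (add 4h to convert from UTC-4).
Idris in UTC: 12:55-18:15, 18:25-18:35 (add 8h to convert from UTC-8).
Rina in UTC: 10:35-19:00 (add 3h to convert from UTC-3).
Noa ∩ Farrukh: 12:00-15:50, 16:45-18:35.
Noa ∩ Farrukh ∩ Rosa: 12:00-15:50, 16:45-18:30.
Noa ∩ Farrukh ∩ Rosa ∩ Diego: 12:55-15:10, 16:45-18:30.
Noa ∩ Farrukh ∩ Rosa ∩ Diego ∩ Idris: 12:55-15:10, 16:45-18:15, 18:25-18:30.
Noa ∩ Farrukh ∩ Rosa ∩ Diego ∩ Idris ∩ Rina: 12:55-15:10, 16:45-18:15, 18:25-18:30.
So the common availability across everyone is 12:55-15:10, 16:45-18:15, 18:25-18:30.
The last common window of at least 25 minutes is 16:45-18:15; a 25-minute meeting can start as late as 17:50 and still end by 18:15.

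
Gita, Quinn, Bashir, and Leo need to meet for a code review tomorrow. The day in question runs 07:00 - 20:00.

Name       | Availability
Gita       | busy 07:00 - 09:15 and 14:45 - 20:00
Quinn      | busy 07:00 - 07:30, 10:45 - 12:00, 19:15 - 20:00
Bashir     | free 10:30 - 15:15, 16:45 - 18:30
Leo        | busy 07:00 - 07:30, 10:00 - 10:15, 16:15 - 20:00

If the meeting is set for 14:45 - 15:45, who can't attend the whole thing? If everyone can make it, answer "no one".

Gita free: 09:15-14:45 (invert busy blocks within the working day).
Quinn free: 07:30-10:45, 12:00-19:15 (invert busy blocks within the working day).
Bashir free: 10:30-15:15, 16:45-18:30.
Leo free: 07:30-10:00, 10:15-16:15 (invert busy blocks within the working day).
Gita: not fully free for 14:45-15:45. Quinn: free for 14:45-15:45. Bashir: not fully free for 14:45-15:45. Leo: free for 14:45-15:45.

Bashir, Gita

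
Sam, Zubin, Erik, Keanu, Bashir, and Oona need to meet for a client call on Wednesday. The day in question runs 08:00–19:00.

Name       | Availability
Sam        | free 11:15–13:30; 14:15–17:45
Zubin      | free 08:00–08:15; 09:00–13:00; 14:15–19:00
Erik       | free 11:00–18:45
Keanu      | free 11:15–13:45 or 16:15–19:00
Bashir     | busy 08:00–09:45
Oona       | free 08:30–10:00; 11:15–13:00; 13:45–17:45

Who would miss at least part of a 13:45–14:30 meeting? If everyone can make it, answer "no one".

Keanu, Sam, Zubin

Sam free: 11:15-13:30, 14:15-17:45.
Zubin free: 08:00-08:15, 09:00-13:00, 14:15-19:00.
Erik free: 11:00-18:45.
Keanu free: 11:15-13:45, 16:15-19:00.
Bashir free: 09:45-19:00 (invert busy blocks within the working day).
Oona free: 08:30-10:00, 11:15-13:00, 13:45-17:45.
Sam: not fully free for 13:45-14:30. Zubin: not fully free for 13:45-14:30. Erik: free for 13:45-14:30. Keanu: not fully free for 13:45-14:30. Bashir: free for 13:45-14:30. Oona: free for 13:45-14:30.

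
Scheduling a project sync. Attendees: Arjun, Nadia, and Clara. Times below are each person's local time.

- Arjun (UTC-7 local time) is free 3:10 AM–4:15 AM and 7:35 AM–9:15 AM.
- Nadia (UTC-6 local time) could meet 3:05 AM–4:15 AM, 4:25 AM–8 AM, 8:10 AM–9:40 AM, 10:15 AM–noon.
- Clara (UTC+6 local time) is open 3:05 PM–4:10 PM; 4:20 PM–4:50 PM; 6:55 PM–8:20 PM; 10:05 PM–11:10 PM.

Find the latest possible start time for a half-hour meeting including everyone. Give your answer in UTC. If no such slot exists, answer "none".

Arjun in UTC: 10:10-11:15, 14:35-16:15 (add 7h to convert from UTC-7).
Nadia in UTC: 09:05-10:15, 10:25-14:00, 14:10-15:40, 16:15-18:00 (add 6h to convert from UTC-6).
Clara in UTC: 09:05-10:10, 10:20-10:50, 12:55-14:20, 16:05-17:10 (subtract 6h to convert from UTC+6).
Arjun ∩ Nadia: 10:10-10:15, 10:25-11:15, 14:35-15:40.
Arjun ∩ Nadia ∩ Clara: 10:25-10:50.
So the common availability across everyone is 10:25-10:50.
No common window is at least 30 minutes long.

none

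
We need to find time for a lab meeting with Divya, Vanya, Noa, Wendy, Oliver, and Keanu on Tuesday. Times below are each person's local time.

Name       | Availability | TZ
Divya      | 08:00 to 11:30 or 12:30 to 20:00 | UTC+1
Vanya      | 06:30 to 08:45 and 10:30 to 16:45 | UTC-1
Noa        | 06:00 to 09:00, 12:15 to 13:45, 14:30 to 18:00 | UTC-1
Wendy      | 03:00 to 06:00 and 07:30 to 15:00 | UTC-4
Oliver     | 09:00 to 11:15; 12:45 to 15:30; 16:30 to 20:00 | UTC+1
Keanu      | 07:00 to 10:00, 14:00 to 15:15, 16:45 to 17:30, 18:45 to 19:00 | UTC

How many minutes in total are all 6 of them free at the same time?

180

Divya in UTC: 07:00-10:30, 11:30-19:00 (subtract 1h to convert from UTC+1).
Vanya in UTC: 07:30-09:45, 11:30-17:45 (add 1h to convert from UTC-1).
Noa in UTC: 07:00-10:00, 13:15-14:45, 15:30-19:00 (add 1h to convert from UTC-1).
Wendy in UTC: 07:00-10:00, 11:30-19:00 (add 4h to convert from UTC-4).
Oliver in UTC: 08:00-10:15, 11:45-14:30, 15:30-19:00 (subtract 1h to convert from UTC+1).
Keanu in UTC: 07:00-10:00, 14:00-15:15, 16:45-17:30, 18:45-19:00.
Divya ∩ Vanya: 07:30-09:45, 11:30-17:45.
Divya ∩ Vanya ∩ Noa: 07:30-09:45, 13:15-14:45, 15:30-17:45.
Divya ∩ Vanya ∩ Noa ∩ Wendy: 07:30-09:45, 13:15-14:45, 15:30-17:45.
Divya ∩ Vanya ∩ Noa ∩ Wendy ∩ Oliver: 08:00-09:45, 13:15-14:30, 15:30-17:45.
Divya ∩ Vanya ∩ Noa ∩ Wendy ∩ Oliver ∩ Keanu: 08:00-09:45, 14:00-14:30, 16:45-17:30.
So the common availability across everyone is 08:00-09:45, 14:00-14:30, 16:45-17:30.
Summing the common windows: 105 + 30 + 45 = 180 minutes.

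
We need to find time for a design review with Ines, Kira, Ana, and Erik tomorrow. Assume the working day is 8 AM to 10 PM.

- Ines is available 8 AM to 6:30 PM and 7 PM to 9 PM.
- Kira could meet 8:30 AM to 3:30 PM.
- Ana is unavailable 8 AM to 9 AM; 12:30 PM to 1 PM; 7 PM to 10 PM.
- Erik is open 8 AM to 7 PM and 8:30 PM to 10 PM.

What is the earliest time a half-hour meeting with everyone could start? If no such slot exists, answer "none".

Ines free: 08:00-18:30, 19:00-21:00.
Kira free: 08:30-15:30.
Ana free: 09:00-12:30, 13:00-19:00 (invert busy blocks within the working day).
Erik free: 08:00-19:00, 20:30-22:00.
Ines ∩ Kira: 08:30-15:30.
Ines ∩ Kira ∩ Ana: 09:00-12:30, 13:00-15:30.
Ines ∩ Kira ∩ Ana ∩ Erik: 09:00-12:30, 13:00-15:30.
The first common window of at least 30 minutes is 09:00-12:30, so the earliest start is 09:00.

09:00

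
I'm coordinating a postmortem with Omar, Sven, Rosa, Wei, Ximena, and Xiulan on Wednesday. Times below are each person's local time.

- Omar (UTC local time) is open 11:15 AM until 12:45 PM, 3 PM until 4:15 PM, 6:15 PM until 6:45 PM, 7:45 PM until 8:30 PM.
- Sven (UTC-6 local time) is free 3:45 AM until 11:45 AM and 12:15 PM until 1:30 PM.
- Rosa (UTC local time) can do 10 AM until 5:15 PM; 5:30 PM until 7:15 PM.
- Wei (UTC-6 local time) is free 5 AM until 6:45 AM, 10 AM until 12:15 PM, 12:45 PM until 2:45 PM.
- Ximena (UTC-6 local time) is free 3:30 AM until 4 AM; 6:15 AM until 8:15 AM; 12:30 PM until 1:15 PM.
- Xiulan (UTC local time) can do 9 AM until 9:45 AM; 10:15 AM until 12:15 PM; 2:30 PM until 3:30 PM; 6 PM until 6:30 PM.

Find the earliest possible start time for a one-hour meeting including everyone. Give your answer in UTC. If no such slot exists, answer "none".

none

Omar in UTC: 11:15-12:45, 15:00-16:15, 18:15-18:45, 19:45-20:30.
Sven in UTC: 09:45-17:45, 18:15-19:30 (add 6h to convert from UTC-6).
Rosa in UTC: 10:00-17:15, 17:30-19:15.
Wei in UTC: 11:00-12:45, 16:00-18:15, 18:45-20:45 (add 6h to convert from UTC-6).
Ximena in UTC: 09:30-10:00, 12:15-14:15, 18:30-19:15 (add 6h to convert from UTC-6).
Xiulan in UTC: 09:00-09:45, 10:15-12:15, 14:30-15:30, 18:00-18:30.
Omar ∩ Sven: 11:15-12:45, 15:00-16:15, 18:15-18:45.
Omar ∩ Sven ∩ Rosa: 11:15-12:45, 15:00-16:15, 18:15-18:45.
Omar ∩ Sven ∩ Rosa ∩ Wei: 11:15-12:45, 16:00-16:15.
Omar ∩ Sven ∩ Rosa ∩ Wei ∩ Ximena: 12:15-12:45.
Omar ∩ Sven ∩ Rosa ∩ Wei ∩ Ximena ∩ Xiulan: ∅.
There is no time when everyone is free.
No common window is at least 60 minutes long.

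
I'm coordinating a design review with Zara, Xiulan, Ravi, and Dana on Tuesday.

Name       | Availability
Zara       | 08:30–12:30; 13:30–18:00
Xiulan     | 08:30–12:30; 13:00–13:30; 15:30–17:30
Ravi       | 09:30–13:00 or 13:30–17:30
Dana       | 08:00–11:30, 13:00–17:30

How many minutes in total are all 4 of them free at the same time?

240

Zara ∩ Xiulan: 08:30-12:30, 15:30-17:30.
Zara ∩ Xiulan ∩ Ravi: 09:30-12:30, 15:30-17:30.
Zara ∩ Xiulan ∩ Ravi ∩ Dana: 09:30-11:30, 15:30-17:30.
So the common availability across everyone is 09:30-11:30, 15:30-17:30.
Summing the common windows: 120 + 120 = 240 minutes.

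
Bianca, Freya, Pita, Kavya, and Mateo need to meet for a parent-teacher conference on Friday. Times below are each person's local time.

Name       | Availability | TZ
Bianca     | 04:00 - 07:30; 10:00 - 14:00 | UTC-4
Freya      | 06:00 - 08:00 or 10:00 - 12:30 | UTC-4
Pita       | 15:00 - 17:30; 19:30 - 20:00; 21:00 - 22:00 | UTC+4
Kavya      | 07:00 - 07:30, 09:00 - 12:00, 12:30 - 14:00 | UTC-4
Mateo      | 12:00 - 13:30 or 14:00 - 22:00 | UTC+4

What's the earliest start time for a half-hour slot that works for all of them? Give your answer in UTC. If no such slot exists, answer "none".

Bianca in UTC: 08:00-11:30, 14:00-18:00 (add 4h to convert from UTC-4).
Freya in UTC: 10:00-12:00, 14:00-16:30 (add 4h to convert from UTC-4).
Pita in UTC: 11:00-13:30, 15:30-16:00, 17:00-18:00 (subtract 4h to convert from UTC+4).
Kavya in UTC: 11:00-11:30, 13:00-16:00, 16:30-18:00 (add 4h to convert from UTC-4).
Mateo in UTC: 08:00-09:30, 10:00-18:00 (subtract 4h to convert from UTC+4).
Bianca ∩ Freya: 10:00-11:30, 14:00-16:30.
Bianca ∩ Freya ∩ Pita: 11:00-11:30, 15:30-16:00.
Bianca ∩ Freya ∩ Pita ∩ Kavya: 11:00-11:30, 15:30-16:00.
Bianca ∩ Freya ∩ Pita ∩ Kavya ∩ Mateo: 11:00-11:30, 15:30-16:00.
The first common window of at least 30 minutes is 11:00-11:30, so the earliest start is 11:00.

11:00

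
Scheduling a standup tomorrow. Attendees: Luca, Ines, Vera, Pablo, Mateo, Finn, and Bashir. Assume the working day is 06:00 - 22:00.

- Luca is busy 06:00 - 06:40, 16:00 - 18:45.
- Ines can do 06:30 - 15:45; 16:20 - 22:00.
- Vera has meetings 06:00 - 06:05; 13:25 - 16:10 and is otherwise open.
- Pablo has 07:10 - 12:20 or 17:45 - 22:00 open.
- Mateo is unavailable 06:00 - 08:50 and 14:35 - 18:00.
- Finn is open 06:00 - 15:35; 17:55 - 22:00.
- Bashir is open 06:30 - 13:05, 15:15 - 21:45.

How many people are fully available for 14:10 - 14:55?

3

Luca free: 06:40-16:00, 18:45-22:00 (invert busy blocks within the working day).
Ines free: 06:30-15:45, 16:20-22:00.
Vera free: 06:05-13:25, 16:10-22:00 (invert busy blocks within the working day).
Pablo free: 07:10-12:20, 17:45-22:00.
Mateo free: 08:50-14:35, 18:00-22:00 (invert busy blocks within the working day).
Finn free: 06:00-15:35, 17:55-22:00.
Bashir free: 06:30-13:05, 15:15-21:45.
Luca, Ines, and Finn can make the full 14:10-14:55 slot — that's 3.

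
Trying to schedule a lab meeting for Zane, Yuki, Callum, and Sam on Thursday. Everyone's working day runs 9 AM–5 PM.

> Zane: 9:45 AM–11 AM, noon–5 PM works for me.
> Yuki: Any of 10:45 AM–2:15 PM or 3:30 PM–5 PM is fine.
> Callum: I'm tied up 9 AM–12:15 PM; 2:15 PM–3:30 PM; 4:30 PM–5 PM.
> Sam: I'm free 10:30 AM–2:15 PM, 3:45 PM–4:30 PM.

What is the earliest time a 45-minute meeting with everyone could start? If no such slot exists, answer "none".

Zane free: 09:45-11:00, 12:00-17:00.
Yuki free: 10:45-14:15, 15:30-17:00.
Callum free: 12:15-14:15, 15:30-16:30 (invert busy blocks within the working day).
Sam free: 10:30-14:15, 15:45-16:30.
Zane ∩ Yuki: 10:45-11:00, 12:00-14:15, 15:30-17:00.
Zane ∩ Yuki ∩ Callum: 12:15-14:15, 15:30-16:30.
Zane ∩ Yuki ∩ Callum ∩ Sam: 12:15-14:15, 15:45-16:30.
The first common window of at least 45 minutes is 12:15-14:15, so the earliest start is 12:15.

12:15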